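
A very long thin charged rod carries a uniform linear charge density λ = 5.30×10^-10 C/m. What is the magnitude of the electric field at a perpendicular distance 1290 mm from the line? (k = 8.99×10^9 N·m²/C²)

Choose a coaxial cylinder of radius r = 1290 mm (arbitrary length L) as the Gaussian surface.
Q_enc = λL, so λ_enc = 5.30e-10 C/m.
By Gauss's law (flux through the curved wall only), E·2πrL = λ_enc L/ε₀.
E = 2k|λ_enc|/r = 2(8.99×10^9)(5.30×10^-10)/(1.29) = 7.39 N/C.

E ≈ 7.39 N/C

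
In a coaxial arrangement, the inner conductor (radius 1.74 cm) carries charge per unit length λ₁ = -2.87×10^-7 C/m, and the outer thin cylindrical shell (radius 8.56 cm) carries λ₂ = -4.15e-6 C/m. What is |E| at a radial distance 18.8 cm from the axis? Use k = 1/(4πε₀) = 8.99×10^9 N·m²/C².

|E| ≈ 4.24×10^5 V/m

Take a coaxial cylindrical Gaussian surface of radius r = 18.8 cm and length L (r > 8.56 cm, enclosing both).
λ_enc = λ₁ + λ₂ = (-2.87×10^-7) + (-4.15e-6) = -4.437×10^-6 C/m.
Gauss's law: E·2πrL = λ_enc L/ε₀.
E = 2k|λ_enc|/r = 2(8.99×10^9)(4.437×10^-6)/(0.188) = 4.24e5 N/C.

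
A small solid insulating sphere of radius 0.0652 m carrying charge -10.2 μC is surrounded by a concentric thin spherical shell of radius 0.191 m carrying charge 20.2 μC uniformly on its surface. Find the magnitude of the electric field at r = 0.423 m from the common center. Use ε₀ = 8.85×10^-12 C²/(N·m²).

E ≈ 5.03×10^5 N/C

Use a concentric Gaussian sphere at r = 0.423 m (r > 0.191 m, enclosing both).
Q_enc = (-10.2 μC) + (20.2 μC) = 1.00e-5 C.
By Gauss's law, ∮E·dA = E·4πr² = Q_enc/ε₀.
E = |Q_enc|/(4πε₀r²) = (1.00e-5)/(4π·8.85×10^-12·(0.423)²) = 5.03×10^5 N/C.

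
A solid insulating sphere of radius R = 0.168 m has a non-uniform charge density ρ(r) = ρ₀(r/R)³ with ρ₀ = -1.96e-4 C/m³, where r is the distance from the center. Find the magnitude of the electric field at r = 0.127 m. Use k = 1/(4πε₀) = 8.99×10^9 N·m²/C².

Use a concentric Gaussian sphere at r = 0.127 m (r < R).
Integrate the density: Q_enc = 4π ∫₀^r ρ₀(r'/R)^3 r'² dr' = 4πρ₀ r^6/(6·R³) = -3.633×10^-7 C.
Since E is radial and uniform over the Gaussian sphere, Φ = E·4πr² = Q_enc/ε₀.
E = k|Q_enc|/r² = (8.99×10^9)(3.633e-7)/(0.127)² = 2.02×10^5 N/C.

|E| = 2.02×10^5 N/C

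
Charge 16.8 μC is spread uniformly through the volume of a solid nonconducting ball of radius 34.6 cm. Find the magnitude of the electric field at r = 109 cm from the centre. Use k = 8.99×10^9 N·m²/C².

Symmetry ⇒ E = E(r) r̂. Gaussian sphere of radius r = 109 cm (r > R, so the entire charge is enclosed).
Q_enc = 16.8 μC = 1.68×10^-5 C.
Applying ∮E·dA = Q_enc/ε₀ with Φ = E(4πr²):
E = k|Q_enc|/r² = (8.99×10^9)(1.68×10^-5)/(1.09)² = 1.27×10^5 N/C.

1.27e5 N/C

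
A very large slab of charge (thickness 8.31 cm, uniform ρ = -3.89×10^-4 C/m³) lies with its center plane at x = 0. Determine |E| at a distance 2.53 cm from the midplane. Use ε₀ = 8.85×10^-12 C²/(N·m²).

By symmetry E is perpendicular to the slab. A Gaussian pillbox from −2.53 cm to +2.53 cm (face area A) lies entirely within the slab.
Q_enc = ρ·(2x)·A and flux = 2EA, so 2EA = 2ρxA/ε₀ ⇒ E = |ρ|x/ε₀.
E = (3.89×10^-4)(0.0253)/(8.85×10^-12) = 1.11×10^6 N/C.

|E| ≈ 1.11e6 N/C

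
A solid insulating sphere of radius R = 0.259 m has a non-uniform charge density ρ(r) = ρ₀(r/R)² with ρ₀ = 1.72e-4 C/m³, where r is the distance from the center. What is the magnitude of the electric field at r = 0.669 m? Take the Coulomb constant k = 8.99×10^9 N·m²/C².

1.51×10^5 N/C

By spherical symmetry E is radial; choose a Gaussian sphere of radius r = 0.669 m (r > R, all charge enclosed).
Q_enc = 4π ∫₀^R ρ₀(r'/R)^2 r'² dr' = 4πρ₀R³/5 = 7.51e-6 C.
Since E is radial and uniform over the Gaussian sphere, Φ = E·4πr² = Q_enc/ε₀.
E = k|Q_enc|/r² = (8.99×10^9)(7.51×10^-6)/(0.669)² = 1.51e5 N/C.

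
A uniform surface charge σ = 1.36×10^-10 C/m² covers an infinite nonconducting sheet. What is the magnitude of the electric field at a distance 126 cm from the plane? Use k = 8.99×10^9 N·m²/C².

E ≈ 7.68 N/C

The symmetry is planar: E is normal to the sheet and the same magnitude on both sides. Take a pillbox straddling the sheet with end-cap area A.
Flux Φ = 2EA and Q_enc = σA, so 2EA = σA/ε₀ ⇒ E = |σ|/(2ε₀), independent of distance.
E = 2πk|σ| = 2π(8.99×10^9)(1.36×10^-10) = 7.68 N/C.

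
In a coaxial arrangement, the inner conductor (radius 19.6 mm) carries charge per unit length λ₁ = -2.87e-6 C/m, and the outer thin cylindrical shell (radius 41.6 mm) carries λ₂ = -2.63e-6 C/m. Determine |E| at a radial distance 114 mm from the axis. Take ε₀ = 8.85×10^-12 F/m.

Take a coaxial cylindrical Gaussian surface of radius r = 114 mm and length L (r > 41.6 mm, enclosing both).
λ_enc = λ₁ + λ₂ = (-2.87e-6) + (-2.63e-6) = -5.50e-6 C/m.
By Gauss's law (flux through the curved wall only), E·2πrL = λ_enc L/ε₀.
E = |λ_enc|/(2πε₀r) = (5.50e-6)/(2π·8.85×10^-12·0.114) = 8.68×10^5 N/C.

|E| ≈ 8.68×10^5 N/C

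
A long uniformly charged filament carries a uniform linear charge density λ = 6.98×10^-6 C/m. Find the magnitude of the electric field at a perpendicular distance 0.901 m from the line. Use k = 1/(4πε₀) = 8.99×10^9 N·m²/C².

Take a coaxial cylindrical Gaussian surface of radius r = 0.901 m and length L.
Q_enc = λL, so λ_enc = 6.98e-6 C/m.
Applying ∮E·dA = Q_enc/ε₀ with the end caps contributing no flux:
E = 2k|λ_enc|/r = 2(8.99×10^9)(6.98×10^-6)/(0.901) = 1.39e5 N/C.

E ≈ 1.39e5 N/C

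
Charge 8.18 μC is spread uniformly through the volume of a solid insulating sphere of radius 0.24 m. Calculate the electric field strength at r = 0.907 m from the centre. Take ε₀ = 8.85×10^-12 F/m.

Take a concentric spherical Gaussian surface of radius r = 0.907 m (r > R, so the entire charge is enclosed).
Q_enc = 8.18 μC = 8.18×10^-6 C.
Applying ∮E·dA = Q_enc/ε₀ with Φ = E(4πr²):
E = |Q_enc|/(4πε₀r²) = (8.18×10^-6)/(4π·8.85×10^-12·(0.907)²) = 8.94×10^4 N/C.

E = 8.94×10^4 N/C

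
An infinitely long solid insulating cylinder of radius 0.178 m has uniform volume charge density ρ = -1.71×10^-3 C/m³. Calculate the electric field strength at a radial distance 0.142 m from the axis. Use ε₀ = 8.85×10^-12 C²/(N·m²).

Coaxial Gaussian cylinder, radius r = 0.142 m, length L (r < R).
Enclosed charge per unit length: λ_enc = ρ·πr² = (-1.71e-3)π(0.142)² = -1.083×10^-4 C/m.
Since E is radial and uniform over the curved surface, Φ = E·2πrL = Q_enc/ε₀ = λ_enc L/ε₀.
E = |λ_enc|/(2πε₀r) = (1.083e-4)/(2π·8.85×10^-12·0.142) = 1.37×10^7 N/C.

|E| ≈ 1.37e7 N/C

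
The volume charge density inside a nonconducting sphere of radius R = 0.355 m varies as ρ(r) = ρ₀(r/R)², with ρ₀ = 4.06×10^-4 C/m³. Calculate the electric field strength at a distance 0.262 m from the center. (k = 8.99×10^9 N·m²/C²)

E = 1.31×10^6 N/C

Symmetry ⇒ E = E(r) r̂. Gaussian sphere of radius r = 0.262 m (r < R).
Q_enc = ∫₀^r ρ(r')·4πr'² dr' = (4πρ₀/R²) ∫₀^r r'^4 dr' = 4πρ₀ r^5/(5·R²) = 9.996×10^-6 C.
Gauss's law: E·4πr² = Q_enc/ε₀.
E = k|Q_enc|/r² = (8.99×10^9)(9.996e-6)/(0.262)² = 1.31×10^6 N/C.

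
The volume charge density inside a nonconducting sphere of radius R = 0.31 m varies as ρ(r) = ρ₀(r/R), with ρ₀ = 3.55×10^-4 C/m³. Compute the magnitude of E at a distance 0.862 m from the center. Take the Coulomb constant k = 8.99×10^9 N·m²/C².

Take a concentric spherical Gaussian surface of radius r = 0.862 m (r > R, all charge enclosed).
Q_enc = 4π ∫₀^R ρ₀(r'/R)^1 r'² dr' = 4πρ₀R³/4 = 3.322e-5 C.
By Gauss's law, ∮E·dA = E·4πr² = Q_enc/ε₀.
E = k|Q_enc|/r² = (8.99×10^9)(3.322e-5)/(0.862)² = 4.02×10^5 N/C.

4.02×10^5 N/C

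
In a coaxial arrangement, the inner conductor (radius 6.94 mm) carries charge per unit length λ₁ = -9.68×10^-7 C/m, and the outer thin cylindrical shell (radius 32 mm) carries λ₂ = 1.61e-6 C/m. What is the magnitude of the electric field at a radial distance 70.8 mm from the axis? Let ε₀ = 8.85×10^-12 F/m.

Coaxial Gaussian cylinder, radius r = 70.8 mm, length L (r > 32 mm, enclosing both).
λ_enc = λ₁ + λ₂ = (-9.68×10^-7) + (1.61×10^-6) = 6.42e-7 C/m.
Since E is radial and uniform over the curved surface, Φ = E·2πrL = Q_enc/ε₀ = λ_enc L/ε₀.
E = |λ_enc|/(2πε₀r) = (6.42×10^-7)/(2π·8.85×10^-12·0.0708) = 1.63×10^5 N/C.

1.63×10^5 N/C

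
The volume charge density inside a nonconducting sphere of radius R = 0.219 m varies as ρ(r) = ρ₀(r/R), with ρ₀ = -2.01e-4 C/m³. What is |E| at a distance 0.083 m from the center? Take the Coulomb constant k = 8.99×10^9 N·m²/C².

Use a concentric Gaussian sphere at r = 0.083 m (r < R).
Integrate the density: Q_enc = 4π ∫₀^r ρ₀(r'/R)^1 r'² dr' = 4πρ₀ r^4/(4·R) = -1.368×10^-7 C.
Applying ∮E·dA = Q_enc/ε₀ with Φ = E(4πr²):
E = k|Q_enc|/r² = (8.99×10^9)(1.368×10^-7)/(0.083)² = 1.79×10^5 N/C.

|E| ≈ 1.79e5 V/m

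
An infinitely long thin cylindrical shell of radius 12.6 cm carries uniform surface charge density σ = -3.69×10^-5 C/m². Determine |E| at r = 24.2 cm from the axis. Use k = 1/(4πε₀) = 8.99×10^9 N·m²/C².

|E| = 2.17×10^6 V/m

Coaxial Gaussian cylinder, radius r = 24.2 cm, length L (r > 12.6 cm).
The whole shell is enclosed: λ_enc = σ·2πR = (-3.69×10^-5)·2π·(0.126) = -2.921×10^-5 C/m.
Gauss's law: E·2πrL = λ_enc L/ε₀.
E = 2k|λ_enc|/r = 2(8.99×10^9)(2.921×10^-5)/(0.242) = 2.17×10^6 N/C.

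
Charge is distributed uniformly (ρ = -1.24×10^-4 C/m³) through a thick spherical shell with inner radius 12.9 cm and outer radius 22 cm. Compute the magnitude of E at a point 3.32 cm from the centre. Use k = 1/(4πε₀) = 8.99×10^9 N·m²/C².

E = 0

By spherical symmetry E is radial; choose a Gaussian sphere of radius r = 3.32 cm (r < 12.9 cm, inside the empty cavity).
No charge is enclosed, so by Gauss's law E·4πr² = 0 ⇒ E = 0.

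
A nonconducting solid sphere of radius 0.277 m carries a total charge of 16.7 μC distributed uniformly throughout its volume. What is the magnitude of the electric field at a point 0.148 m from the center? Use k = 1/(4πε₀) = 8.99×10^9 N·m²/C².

|E| ≈ 1.05×10^6 V/m

Use a concentric Gaussian sphere at r = 0.148 m (r < R).
For a uniform sphere the enclosed fraction is (r/R)³, so Q_enc = (16.7 μC)(0.148/0.277)³ = 2.547e-6 C.
Applying ∮E·dA = Q_enc/ε₀ with Φ = E(4πr²):
E = k|Q_enc|/r² = (8.99×10^9)(2.547e-6)/(0.148)² = 1.05×10^6 N/C.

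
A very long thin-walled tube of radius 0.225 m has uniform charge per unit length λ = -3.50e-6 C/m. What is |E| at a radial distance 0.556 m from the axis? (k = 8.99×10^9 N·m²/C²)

Coaxial Gaussian cylinder, radius r = 0.556 m, length L (r > 0.225 m).
The full line charge is enclosed: λ_enc = -3.50×10^-6 C/m.
Gauss's law: E·2πrL = λ_enc L/ε₀.
E = 2k|λ_enc|/r = 2(8.99×10^9)(3.50e-6)/(0.556) = 1.13×10^5 N/C.

1.13e5 V/m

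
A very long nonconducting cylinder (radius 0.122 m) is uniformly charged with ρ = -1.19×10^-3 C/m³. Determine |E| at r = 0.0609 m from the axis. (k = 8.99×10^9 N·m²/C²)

|E| ≈ 4.09e6 N/C

Coaxial Gaussian cylinder, radius r = 0.0609 m, length L (r < R).
Charge inside radius r per length L is ρ·πr²·L, so λ_enc = ρπr² = -1.387e-5 C/m.
Applying ∮E·dA = Q_enc/ε₀ with the end caps contributing no flux:
E = 2k|λ_enc|/r = 2(8.99×10^9)(1.387×10^-5)/(0.0609) = 4.09×10^6 N/C.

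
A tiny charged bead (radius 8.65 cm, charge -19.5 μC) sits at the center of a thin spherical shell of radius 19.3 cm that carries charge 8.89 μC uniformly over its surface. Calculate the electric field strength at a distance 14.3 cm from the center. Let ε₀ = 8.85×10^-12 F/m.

8.57×10^6 V/m

Use a concentric Gaussian sphere at r = 14.3 cm (between the bodies, 8.65 cm < r < 19.3 cm).
Only the inner charge is enclosed; the outer shell contributes nothing inside itself. Q_enc = -19.5 μC = -1.95e-5 C.
By Gauss's law, ∮E·dA = E·4πr² = Q_enc/ε₀.
E = |Q_enc|/(4πε₀r²) = (1.95×10^-5)/(4π·8.85×10^-12·(0.143)²) = 8.57×10^6 N/C.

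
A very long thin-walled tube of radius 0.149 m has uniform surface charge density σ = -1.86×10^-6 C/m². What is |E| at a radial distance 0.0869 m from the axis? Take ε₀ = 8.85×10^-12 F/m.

E = 0

Take a coaxial cylindrical Gaussian surface of radius r = 0.0869 m and length L (r < 0.149 m, inside the shell).
All the surface charge lies outside this cylinder: Q_enc = 0, hence E = 0.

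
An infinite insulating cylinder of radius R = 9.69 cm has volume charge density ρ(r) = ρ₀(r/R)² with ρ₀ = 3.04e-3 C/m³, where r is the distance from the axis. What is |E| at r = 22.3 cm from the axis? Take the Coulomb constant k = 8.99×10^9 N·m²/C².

E ≈ 3.62e6 V/m

Take a coaxial cylindrical Gaussian surface of radius r = 22.3 cm and length L (r > R, full charge per length enclosed).
λ_enc = 2π ∫₀^R ρ₀(r'/R)^2 r' dr' = 2πρ₀R²/4 = 4.484e-5 C/m.
Applying ∮E·dA = Q_enc/ε₀ with the end caps contributing no flux:
E = 2k|λ_enc|/r = 2(8.99×10^9)(4.484×10^-5)/(0.223) = 3.62×10^6 N/C.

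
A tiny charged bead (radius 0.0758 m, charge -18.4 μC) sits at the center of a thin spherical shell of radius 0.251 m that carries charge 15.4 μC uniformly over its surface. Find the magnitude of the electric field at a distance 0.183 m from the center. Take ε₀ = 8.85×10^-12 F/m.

Take a concentric spherical Gaussian surface of radius r = 0.183 m (between the bodies, 0.0758 m < r < 0.251 m).
The shell at 0.251 m lies outside the Gaussian surface, so Q_enc = -18.4 μC = -1.84e-5 C.
Gauss's law: E·4πr² = Q_enc/ε₀.
E = |Q_enc|/(4πε₀r²) = (1.84×10^-5)/(4π·8.85×10^-12·(0.183)²) = 4.94×10^6 N/C.

E ≈ 4.94×10^6 N/C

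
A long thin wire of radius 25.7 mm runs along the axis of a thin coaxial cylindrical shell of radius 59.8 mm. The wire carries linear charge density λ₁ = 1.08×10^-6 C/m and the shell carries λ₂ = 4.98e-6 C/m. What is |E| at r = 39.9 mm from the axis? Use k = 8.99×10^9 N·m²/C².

By cylindrical symmetry E is radial; use a coaxial Gaussian cylinder of radius 39.9 mm and length L (between the conductors, 25.7 mm < r < 59.8 mm).
Only the inner wire is enclosed; the outer shell contributes nothing inside itself. λ_enc = λ₁ = 1.08e-6 C/m.
Gauss's law: E·2πrL = λ_enc L/ε₀.
E = 2k|λ_enc|/r = 2(8.99×10^9)(1.08×10^-6)/(0.0399) = 4.87×10^5 N/C.

E ≈ 4.87e5 N/C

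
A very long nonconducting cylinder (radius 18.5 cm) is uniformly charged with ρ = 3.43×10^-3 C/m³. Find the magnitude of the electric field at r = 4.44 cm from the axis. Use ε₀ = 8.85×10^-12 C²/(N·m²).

Take a coaxial cylindrical Gaussian surface of radius r = 4.44 cm and length L (r < R).
Charge inside radius r per length L is ρ·πr²·L, so λ_enc = ρπr² = 2.124×10^-5 C/m.
By Gauss's law (flux through the curved wall only), E·2πrL = λ_enc L/ε₀.
E = |λ_enc|/(2πε₀r) = (2.124e-5)/(2π·8.85×10^-12·0.0444) = 8.60×10^6 N/C.

E ≈ 8.60×10^6 N/C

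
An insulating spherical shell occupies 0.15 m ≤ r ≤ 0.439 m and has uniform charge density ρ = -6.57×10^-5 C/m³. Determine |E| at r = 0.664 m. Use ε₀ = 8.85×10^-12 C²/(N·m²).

|E| ≈ 4.56×10^5 N/C

Take a concentric spherical Gaussian surface of radius r = 0.664 m (r > 0.439 m, enclosing the whole shell).
Q_enc = ρ·(4π/3)(b³ − a³) = (-6.57×10^-5)·(4π/3)·((0.439)³ − (0.15)³) = -2.235×10^-5 C.
Since E is radial and uniform over the Gaussian sphere, Φ = E·4πr² = Q_enc/ε₀.
E = |Q_enc|/(4πε₀r²) = (2.235e-5)/(4π·8.85×10^-12·(0.664)²) = 4.56×10^5 N/C.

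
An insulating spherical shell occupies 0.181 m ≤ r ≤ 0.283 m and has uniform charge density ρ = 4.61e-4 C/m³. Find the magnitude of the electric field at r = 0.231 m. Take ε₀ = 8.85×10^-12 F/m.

Take a concentric spherical Gaussian surface of radius r = 0.231 m (within the shell material, 0.181 m < r < 0.283 m).
Enclosed charge is the volume from a to r: Q_enc = (4π/3)ρ(r³ − a³) = 1.235×10^-5 C.
Applying ∮E·dA = Q_enc/ε₀ with Φ = E(4πr²):
E = |Q_enc|/(4πε₀r²) = (1.235×10^-5)/(4π·8.85×10^-12·(0.231)²) = 2.08×10^6 N/C.

|E| ≈ 2.08×10^6 N/C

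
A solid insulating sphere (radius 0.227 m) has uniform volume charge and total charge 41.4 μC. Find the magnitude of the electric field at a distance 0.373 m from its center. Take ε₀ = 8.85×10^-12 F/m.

By spherical symmetry E is radial; choose a Gaussian sphere of radius r = 0.373 m (r > R, so the entire charge is enclosed).
Q_enc = 41.4 μC = 4.14e-5 C.
Since E is radial and uniform over the Gaussian sphere, Φ = E·4πr² = Q_enc/ε₀.
E = |Q_enc|/(4πε₀r²) = (4.14e-5)/(4π·8.85×10^-12·(0.373)²) = 2.68×10^6 N/C.

E = 2.68×10^6 N/C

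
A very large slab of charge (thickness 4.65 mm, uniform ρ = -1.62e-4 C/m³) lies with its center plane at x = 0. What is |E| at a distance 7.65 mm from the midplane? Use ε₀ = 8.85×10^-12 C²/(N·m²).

4.26×10^4 V/m

The point |x| = 7.65 mm lies outside the slab (half-thickness 0.002325 m). A symmetric pillbox spanning the full slab encloses Q_enc = ρ·d·A.
Flux = 2EA ⇒ E = |ρ|d/(2ε₀), independent of distance outside.
E = (1.62×10^-4)(0.00465)/(2·8.85×10^-12) = 4.26e4 N/C.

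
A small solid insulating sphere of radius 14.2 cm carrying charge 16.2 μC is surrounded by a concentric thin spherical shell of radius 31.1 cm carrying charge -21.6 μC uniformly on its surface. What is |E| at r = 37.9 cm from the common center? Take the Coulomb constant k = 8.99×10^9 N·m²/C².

3.38×10^5 N/C

Use a concentric Gaussian sphere at r = 37.9 cm (r > 31.1 cm, enclosing both).
Q_enc = (16.2 μC) + (-21.6 μC) = -5.40×10^-6 C.
Since E is radial and uniform over the Gaussian sphere, Φ = E·4πr² = Q_enc/ε₀.
E = k|Q_enc|/r² = (8.99×10^9)(5.40×10^-6)/(0.379)² = 3.38×10^5 N/C.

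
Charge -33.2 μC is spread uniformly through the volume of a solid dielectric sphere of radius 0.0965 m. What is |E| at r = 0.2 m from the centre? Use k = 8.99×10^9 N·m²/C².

|E| = 7.46×10^6 N/C

Symmetry ⇒ E = E(r) r̂. Gaussian sphere of radius r = 0.2 m (r > R, so the entire charge is enclosed).
Q_enc = -33.2 μC = -3.32e-5 C.
Since E is radial and uniform over the Gaussian sphere, Φ = E·4πr² = Q_enc/ε₀.
E = k|Q_enc|/r² = (8.99×10^9)(3.32e-5)/(0.2)² = 7.46×10^6 N/C.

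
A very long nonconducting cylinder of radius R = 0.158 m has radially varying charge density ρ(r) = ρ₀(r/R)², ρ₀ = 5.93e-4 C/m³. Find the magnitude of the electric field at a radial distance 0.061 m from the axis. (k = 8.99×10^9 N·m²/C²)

|E| = 1.52e5 V/m

Coaxial Gaussian cylinder, radius r = 0.061 m, length L (r < R).
Integrating ρ over the cross-section to radius r: λ_enc = (2πρ₀/R²) ∫₀^r r'^3 dr' = 2πρ₀ r^4/(4·R²) = 5.166×10^-7 C/m.
Applying ∮E·dA = Q_enc/ε₀ with the end caps contributing no flux:
E = 2k|λ_enc|/r = 2(8.99×10^9)(5.166×10^-7)/(0.061) = 1.52e5 N/C.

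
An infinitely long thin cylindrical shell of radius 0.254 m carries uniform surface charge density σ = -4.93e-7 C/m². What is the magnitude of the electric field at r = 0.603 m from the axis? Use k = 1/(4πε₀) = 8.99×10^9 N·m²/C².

Choose a coaxial cylinder of radius r = 0.603 m (arbitrary length L) as the Gaussian surface (r > 0.254 m).
The whole shell is enclosed: λ_enc = σ·2πR = (-4.93×10^-7)·2π·(0.254) = -7.868×10^-7 C/m.
Gauss's law: E·2πrL = λ_enc L/ε₀.
E = 2k|λ_enc|/r = 2(8.99×10^9)(7.868e-7)/(0.603) = 2.35×10^4 N/C.

|E| ≈ 2.35×10^4 V/m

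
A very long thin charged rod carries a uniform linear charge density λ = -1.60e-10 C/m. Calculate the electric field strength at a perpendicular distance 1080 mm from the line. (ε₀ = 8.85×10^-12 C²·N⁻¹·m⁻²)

E = 2.66 N/C

Choose a coaxial cylinder of radius r = 1080 mm (arbitrary length L) as the Gaussian surface.
Q_enc = λL, so λ_enc = -1.60×10^-10 C/m.
By Gauss's law (flux through the curved wall only), E·2πrL = λ_enc L/ε₀.
E = |λ_enc|/(2πε₀r) = (1.60×10^-10)/(2π·8.85×10^-12·1.08) = 2.66 N/C.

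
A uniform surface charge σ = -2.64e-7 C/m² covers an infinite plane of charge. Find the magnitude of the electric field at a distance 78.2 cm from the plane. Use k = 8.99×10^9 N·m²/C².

1.49×10^4 N/C

The symmetry is planar: E is normal to the sheet and the same magnitude on both sides. Take a pillbox straddling the sheet with end-cap area A.
Flux Φ = 2EA and Q_enc = σA, so 2EA = σA/ε₀ ⇒ E = |σ|/(2ε₀), independent of distance.
E = 2πk|σ| = 2π(8.99×10^9)(2.64e-7) = 1.49×10^4 N/C.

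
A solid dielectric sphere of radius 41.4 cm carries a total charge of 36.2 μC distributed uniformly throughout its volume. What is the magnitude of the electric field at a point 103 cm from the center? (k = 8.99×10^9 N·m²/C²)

By spherical symmetry E is radial; choose a Gaussian sphere of radius r = 103 cm (r > R, so the entire charge is enclosed).
Q_enc = 36.2 μC = 3.62e-5 C.
By Gauss's law, ∮E·dA = E·4πr² = Q_enc/ε₀.
E = k|Q_enc|/r² = (8.99×10^9)(3.62e-5)/(1.03)² = 3.07e5 N/C.

|E| ≈ 3.07×10^5 V/m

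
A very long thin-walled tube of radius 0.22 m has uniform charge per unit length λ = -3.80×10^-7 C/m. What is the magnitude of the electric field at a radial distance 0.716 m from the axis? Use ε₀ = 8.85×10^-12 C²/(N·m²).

By cylindrical symmetry E is radial; use a coaxial Gaussian cylinder of radius 0.716 m and length L (r > 0.22 m).
The full line charge is enclosed: λ_enc = -3.80×10^-7 C/m.
Gauss's law: E·2πrL = λ_enc L/ε₀.
E = |λ_enc|/(2πε₀r) = (3.80×10^-7)/(2π·8.85×10^-12·0.716) = 9.54e3 N/C.

E = 9.54×10^3 N/C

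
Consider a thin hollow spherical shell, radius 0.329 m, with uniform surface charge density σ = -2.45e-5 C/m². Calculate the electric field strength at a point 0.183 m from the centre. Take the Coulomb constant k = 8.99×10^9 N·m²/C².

Use a concentric Gaussian sphere at r = 0.183 m (inside the shell, r < 0.329 m).
All the charge is outside the Gaussian surface: Q_enc = 0, hence E = 0 everywhere inside the shell.

|E| = 0 N/C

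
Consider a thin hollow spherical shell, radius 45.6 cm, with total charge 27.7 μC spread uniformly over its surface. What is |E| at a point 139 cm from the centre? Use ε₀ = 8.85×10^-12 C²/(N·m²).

1.29×10^5 N/C

Use a concentric Gaussian sphere at r = 139 cm (r > 45.6 cm).
The entire shell is enclosed: Q_enc = 2.77e-5 C.
Gauss's law: E·4πr² = Q_enc/ε₀.
E = |Q_enc|/(4πε₀r²) = (2.77×10^-5)/(4π·8.85×10^-12·(1.39)²) = 1.29×10^5 N/C.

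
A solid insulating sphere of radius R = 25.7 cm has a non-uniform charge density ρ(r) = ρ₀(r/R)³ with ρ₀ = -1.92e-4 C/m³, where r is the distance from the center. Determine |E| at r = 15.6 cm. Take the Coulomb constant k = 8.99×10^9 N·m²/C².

Symmetry ⇒ E = E(r) r̂. Gaussian sphere of radius r = 15.6 cm (r < R).
Integrate the density: Q_enc = 4π ∫₀^r ρ₀(r'/R)^3 r'² dr' = 4πρ₀ r^6/(6·R³) = -3.414×10^-7 C.
Since E is radial and uniform over the Gaussian sphere, Φ = E·4πr² = Q_enc/ε₀.
E = k|Q_enc|/r² = (8.99×10^9)(3.414×10^-7)/(0.156)² = 1.26×10^5 N/C.

1.26e5 N/C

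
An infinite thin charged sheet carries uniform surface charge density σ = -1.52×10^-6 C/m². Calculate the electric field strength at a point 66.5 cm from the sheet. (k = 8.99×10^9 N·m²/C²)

The symmetry is planar: E is normal to the sheet and the same magnitude on both sides. Take a pillbox straddling the sheet with end-cap area A.
Flux Φ = 2EA and Q_enc = σA, so 2EA = σA/ε₀ ⇒ E = |σ|/(2ε₀), independent of distance.
E = 2πk|σ| = 2π(8.99×10^9)(1.52×10^-6) = 8.59e4 N/C.

|E| = 8.59×10^4 N/C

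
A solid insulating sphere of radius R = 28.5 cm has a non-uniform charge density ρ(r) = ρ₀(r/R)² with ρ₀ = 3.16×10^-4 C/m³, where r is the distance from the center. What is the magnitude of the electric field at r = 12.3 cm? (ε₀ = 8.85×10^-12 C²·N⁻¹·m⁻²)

By spherical symmetry E is radial; choose a Gaussian sphere of radius r = 12.3 cm (r < R).
Integrate the density: Q_enc = 4π ∫₀^r ρ₀(r'/R)^2 r'² dr' = 4πρ₀ r^5/(5·R²) = 2.753×10^-7 C.
By Gauss's law, ∮E·dA = E·4πr² = Q_enc/ε₀.
E = |Q_enc|/(4πε₀r²) = (2.753e-7)/(4π·8.85×10^-12·(0.123)²) = 1.64×10^5 N/C.

1.64×10^5 N/C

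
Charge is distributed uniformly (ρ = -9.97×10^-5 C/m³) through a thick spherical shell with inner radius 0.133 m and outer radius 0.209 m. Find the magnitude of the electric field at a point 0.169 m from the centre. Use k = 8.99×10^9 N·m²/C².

|E| ≈ 3.25×10^5 N/C

By spherical symmetry E is radial; choose a Gaussian sphere of radius r = 0.169 m (within the shell material, 0.133 m < r < 0.209 m).
Only the shell between 0.133 m and r is enclosed: Q_enc = ρ·(4π/3)(r³ − a³) = (-9.97×10^-5)·(4π/3)·((0.169)³ − (0.133)³) = -1.033×10^-6 C.
Applying ∮E·dA = Q_enc/ε₀ with Φ = E(4πr²):
E = k|Q_enc|/r² = (8.99×10^9)(1.033×10^-6)/(0.169)² = 3.25e5 N/C.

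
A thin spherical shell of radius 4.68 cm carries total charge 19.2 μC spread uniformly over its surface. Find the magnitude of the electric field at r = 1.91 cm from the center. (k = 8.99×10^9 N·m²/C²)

By spherical symmetry E is radial; choose a Gaussian sphere of radius r = 1.91 cm (inside the shell, r < 4.68 cm).
No charge lies within this surface, so Q_enc = 0 and Gauss's law gives E·4πr² = 0 ⇒ E = 0.

E = 0 (no enclosed charge)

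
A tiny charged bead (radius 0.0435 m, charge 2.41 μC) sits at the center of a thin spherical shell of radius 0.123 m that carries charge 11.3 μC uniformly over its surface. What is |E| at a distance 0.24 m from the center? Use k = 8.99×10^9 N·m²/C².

E = 2.14×10^6 V/m

Take a concentric spherical Gaussian surface of radius r = 0.24 m (r > 0.123 m, enclosing both).
Q_enc = (2.41 μC) + (11.3 μC) = 1.371×10^-5 C.
Since E is radial and uniform over the Gaussian sphere, Φ = E·4πr² = Q_enc/ε₀.
E = k|Q_enc|/r² = (8.99×10^9)(1.371×10^-5)/(0.24)² = 2.14×10^6 N/C.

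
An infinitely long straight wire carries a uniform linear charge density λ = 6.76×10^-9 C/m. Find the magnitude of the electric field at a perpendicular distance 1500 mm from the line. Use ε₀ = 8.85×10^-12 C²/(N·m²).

|E| = 81 V/m

Choose a coaxial cylinder of radius r = 1500 mm (arbitrary length L) as the Gaussian surface.
Q_enc = λL, so λ_enc = 6.76e-9 C/m.
By Gauss's law (flux through the curved wall only), E·2πrL = λ_enc L/ε₀.
E = |λ_enc|/(2πε₀r) = (6.76×10^-9)/(2π·8.85×10^-12·1.5) = 81 N/C.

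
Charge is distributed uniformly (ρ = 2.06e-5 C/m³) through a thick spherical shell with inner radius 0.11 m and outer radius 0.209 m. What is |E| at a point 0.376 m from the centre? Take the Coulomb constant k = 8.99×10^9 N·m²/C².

Take a concentric spherical Gaussian surface of radius r = 0.376 m (r > 0.209 m, enclosing the whole shell).
Q_enc = ρ·(4π/3)(b³ − a³) = (2.06×10^-5)·(4π/3)·((0.209)³ − (0.11)³) = 6.729×10^-7 C.
By Gauss's law, ∮E·dA = E·4πr² = Q_enc/ε₀.
E = k|Q_enc|/r² = (8.99×10^9)(6.729e-7)/(0.376)² = 4.28×10^4 N/C.

4.28×10^4 N/C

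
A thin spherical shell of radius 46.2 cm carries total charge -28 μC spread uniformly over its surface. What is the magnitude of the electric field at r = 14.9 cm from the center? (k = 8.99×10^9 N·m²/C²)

Symmetry ⇒ E = E(r) r̂. Gaussian sphere of radius r = 14.9 cm (inside the shell, r < 46.2 cm).
All the charge is outside the Gaussian surface: Q_enc = 0, hence E = 0 everywhere inside the shell.

E = 0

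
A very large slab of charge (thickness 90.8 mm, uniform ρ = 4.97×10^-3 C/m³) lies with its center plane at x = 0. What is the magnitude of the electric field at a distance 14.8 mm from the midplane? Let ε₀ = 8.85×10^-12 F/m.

By symmetry E is perpendicular to the slab. A Gaussian pillbox from −14.8 mm to +14.8 mm (face area A) lies entirely within the slab.
Q_enc = ρ·(2x)·A and flux = 2EA, so 2EA = 2ρxA/ε₀ ⇒ E = |ρ|x/ε₀.
E = (4.97e-3)(0.0148)/(8.85×10^-12) = 8.31e6 N/C.

E = 8.31e6 V/m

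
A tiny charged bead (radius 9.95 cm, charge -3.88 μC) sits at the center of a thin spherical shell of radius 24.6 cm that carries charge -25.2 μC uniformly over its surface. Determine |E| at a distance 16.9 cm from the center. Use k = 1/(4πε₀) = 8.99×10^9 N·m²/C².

Use a concentric Gaussian sphere at r = 16.9 cm (between the bodies, 9.95 cm < r < 24.6 cm).
Only the inner charge is enclosed; the outer shell contributes nothing inside itself. Q_enc = -3.88 μC = -3.88×10^-6 C.
Applying ∮E·dA = Q_enc/ε₀ with Φ = E(4πr²):
E = k|Q_enc|/r² = (8.99×10^9)(3.88e-6)/(0.169)² = 1.22×10^6 N/C.

|E| ≈ 1.22×10^6 N/C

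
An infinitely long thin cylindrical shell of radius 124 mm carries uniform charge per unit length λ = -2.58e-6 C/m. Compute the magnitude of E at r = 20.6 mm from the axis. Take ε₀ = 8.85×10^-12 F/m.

|E| = 0 N/C

Take a coaxial cylindrical Gaussian surface of radius r = 20.6 mm and length L (r < 124 mm, inside the shell).
No charge is enclosed, so Gauss's law gives E·2πrL = 0 ⇒ E = 0.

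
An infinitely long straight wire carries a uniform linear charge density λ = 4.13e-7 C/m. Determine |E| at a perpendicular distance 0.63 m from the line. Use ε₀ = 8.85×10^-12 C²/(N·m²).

|E| ≈ 1.18e4 N/C

Choose a coaxial cylinder of radius r = 0.63 m (arbitrary length L) as the Gaussian surface.
Q_enc = λL, so λ_enc = 4.13×10^-7 C/m.
Since E is radial and uniform over the curved surface, Φ = E·2πrL = Q_enc/ε₀ = λ_enc L/ε₀.
E = |λ_enc|/(2πε₀r) = (4.13×10^-7)/(2π·8.85×10^-12·0.63) = 1.18×10^4 N/C.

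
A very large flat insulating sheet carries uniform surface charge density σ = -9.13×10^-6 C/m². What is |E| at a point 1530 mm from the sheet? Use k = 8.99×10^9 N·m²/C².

The symmetry is planar: E is normal to the sheet and the same magnitude on both sides. Take a pillbox straddling the sheet with end-cap area A.
Only the two end caps contribute flux: Φ = 2EA. With Q_enc = σA, Gauss's law gives E = |σ|/(2ε₀).
E = 2πk|σ| = 2π(8.99×10^9)(9.13e-6) = 5.16e5 N/C.

E = 5.16×10^5 V/m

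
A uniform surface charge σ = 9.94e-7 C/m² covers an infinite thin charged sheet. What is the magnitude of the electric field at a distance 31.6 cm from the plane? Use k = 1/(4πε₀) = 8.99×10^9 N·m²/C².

E ≈ 5.61×10^4 N/C

By planar symmetry E is perpendicular to the sheet and uniform; use a Gaussian pillbox with flat faces of area A on each side of the sheet.
Only the two end caps contribute flux: Φ = 2EA. With Q_enc = σA, Gauss's law gives E = |σ|/(2ε₀).
E = 2πk|σ| = 2π(8.99×10^9)(9.94×10^-7) = 5.61×10^4 N/C.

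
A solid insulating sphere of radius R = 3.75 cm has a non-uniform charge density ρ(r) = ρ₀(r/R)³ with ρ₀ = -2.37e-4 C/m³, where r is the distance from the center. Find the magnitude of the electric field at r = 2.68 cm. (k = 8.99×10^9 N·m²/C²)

Symmetry ⇒ E = E(r) r̂. Gaussian sphere of radius r = 2.68 cm (r < R).
Integrate the density: Q_enc = 4π ∫₀^r ρ₀(r'/R)^3 r'² dr' = 4πρ₀ r^6/(6·R³) = -3.488e-9 C.
Gauss's law: E·4πr² = Q_enc/ε₀.
E = k|Q_enc|/r² = (8.99×10^9)(3.488×10^-9)/(0.0268)² = 4.37×10^4 N/C.

E = 4.37×10^4 N/C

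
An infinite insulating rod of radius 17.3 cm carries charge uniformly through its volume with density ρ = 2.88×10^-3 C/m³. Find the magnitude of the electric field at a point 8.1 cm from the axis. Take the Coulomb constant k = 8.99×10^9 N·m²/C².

|E| ≈ 1.32×10^7 N/C

Choose a coaxial cylinder of radius r = 8.1 cm (arbitrary length L) as the Gaussian surface (r < R).
Enclosed charge per unit length: λ_enc = ρ·πr² = (2.88×10^-3)π(0.081)² = 5.936e-5 C/m.
Since E is radial and uniform over the curved surface, Φ = E·2πrL = Q_enc/ε₀ = λ_enc L/ε₀.
E = 2k|λ_enc|/r = 2(8.99×10^9)(5.936×10^-5)/(0.081) = 1.32×10^7 N/C.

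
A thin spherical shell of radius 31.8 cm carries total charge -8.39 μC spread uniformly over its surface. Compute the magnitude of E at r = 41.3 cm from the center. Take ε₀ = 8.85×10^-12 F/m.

E = 4.42×10^5 V/m

Symmetry ⇒ E = E(r) r̂. Gaussian sphere of radius r = 41.3 cm (r > 31.8 cm).
The entire shell is enclosed: Q_enc = -8.39e-6 C.
Applying ∮E·dA = Q_enc/ε₀ with Φ = E(4πr²):
E = |Q_enc|/(4πε₀r²) = (8.39×10^-6)/(4π·8.85×10^-12·(0.413)²) = 4.42×10^5 N/C.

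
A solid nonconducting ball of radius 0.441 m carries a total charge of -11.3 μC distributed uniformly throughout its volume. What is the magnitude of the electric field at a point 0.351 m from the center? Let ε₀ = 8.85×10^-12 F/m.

Symmetry ⇒ E = E(r) r̂. Gaussian sphere of radius r = 0.351 m (r < R).
Only the charge within r is enclosed: Q_enc = Q·(r/R)³ = (-11.3 μC)·(0.351 m/0.441 m)³ = -5.697e-6 C.
Applying ∮E·dA = Q_enc/ε₀ with Φ = E(4πr²):
E = |Q_enc|/(4πε₀r²) = (5.697×10^-6)/(4π·8.85×10^-12·(0.351)²) = 4.16e5 N/C.

4.16e5 N/C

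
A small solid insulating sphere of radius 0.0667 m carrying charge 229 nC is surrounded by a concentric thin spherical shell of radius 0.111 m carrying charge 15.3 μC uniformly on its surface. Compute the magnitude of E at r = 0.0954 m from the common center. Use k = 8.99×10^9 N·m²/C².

By spherical symmetry E is radial; choose a Gaussian sphere of radius r = 0.0954 m (between the bodies, 0.0667 m < r < 0.111 m).
The shell at 0.111 m lies outside the Gaussian surface, so Q_enc = 229 nC = 2.29e-7 C.
By Gauss's law, ∮E·dA = E·4πr² = Q_enc/ε₀.
E = k|Q_enc|/r² = (8.99×10^9)(2.29e-7)/(0.0954)² = 2.26×10^5 N/C.

|E| = 2.26×10^5 V/m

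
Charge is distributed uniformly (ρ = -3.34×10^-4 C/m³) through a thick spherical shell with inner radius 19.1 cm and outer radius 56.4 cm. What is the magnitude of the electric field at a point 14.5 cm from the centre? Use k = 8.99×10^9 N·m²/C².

E = 0 (no enclosed charge)

Symmetry ⇒ E = E(r) r̂. Gaussian sphere of radius r = 14.5 cm (r < 19.1 cm, inside the empty cavity).
Q_enc = 0 (all charge lies at larger r); Gauss's law gives E = 0.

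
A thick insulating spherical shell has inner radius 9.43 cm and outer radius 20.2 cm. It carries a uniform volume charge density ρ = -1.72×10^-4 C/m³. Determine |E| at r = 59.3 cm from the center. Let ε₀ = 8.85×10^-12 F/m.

E ≈ 1.36e5 N/C

Use a concentric Gaussian sphere at r = 59.3 cm (r > 20.2 cm, enclosing the whole shell).
Q_enc = ρ·(4π/3)(b³ − a³) = (-1.72e-4)·(4π/3)·((0.202)³ − (0.0943)³) = -5.334×10^-6 C.
By Gauss's law, ∮E·dA = E·4πr² = Q_enc/ε₀.
E = |Q_enc|/(4πε₀r²) = (5.334×10^-6)/(4π·8.85×10^-12·(0.593)²) = 1.36×10^5 N/C.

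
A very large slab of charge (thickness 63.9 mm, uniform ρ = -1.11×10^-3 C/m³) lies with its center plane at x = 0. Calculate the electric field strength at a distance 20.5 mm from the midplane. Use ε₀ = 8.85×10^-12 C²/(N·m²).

By symmetry E is perpendicular to the slab. A Gaussian pillbox from −20.5 mm to +20.5 mm (face area A) lies entirely within the slab.
Q_enc = ρ·(2x)·A and flux = 2EA, so 2EA = 2ρxA/ε₀ ⇒ E = |ρ|x/ε₀.
E = (1.11e-3)(0.0205)/(8.85×10^-12) = 2.57×10^6 N/C.

2.57×10^6 V/m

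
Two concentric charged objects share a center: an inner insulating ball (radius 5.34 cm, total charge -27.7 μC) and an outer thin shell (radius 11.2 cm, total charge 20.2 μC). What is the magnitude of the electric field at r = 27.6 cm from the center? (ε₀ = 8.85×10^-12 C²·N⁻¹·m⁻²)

|E| ≈ 8.85×10^5 N/C

Symmetry ⇒ E = E(r) r̂. Gaussian sphere of radius r = 27.6 cm (r > 11.2 cm, enclosing both).
Q_enc = (-27.7 μC) + (20.2 μC) = -7.50×10^-6 C.
Gauss's law: E·4πr² = Q_enc/ε₀.
E = |Q_enc|/(4πε₀r²) = (7.50×10^-6)/(4π·8.85×10^-12·(0.276)²) = 8.85×10^5 N/C.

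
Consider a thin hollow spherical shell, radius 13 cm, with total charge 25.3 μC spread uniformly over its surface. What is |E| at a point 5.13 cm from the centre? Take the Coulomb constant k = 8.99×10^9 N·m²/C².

By spherical symmetry E is radial; choose a Gaussian sphere of radius r = 5.13 cm (inside the shell, r < 13 cm).
All the charge is outside the Gaussian surface: Q_enc = 0, hence E = 0 everywhere inside the shell.

|E| = 0 N/C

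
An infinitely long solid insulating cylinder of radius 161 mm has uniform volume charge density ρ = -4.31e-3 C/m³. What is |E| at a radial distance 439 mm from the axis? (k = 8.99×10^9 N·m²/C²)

Take a coaxial cylindrical Gaussian surface of radius r = 439 mm and length L (r > 161 mm, full cross-section enclosed).
λ_enc = ρ·πR² = (-4.31e-3)π(0.161)² = -3.51e-4 C/m.
By Gauss's law (flux through the curved wall only), E·2πrL = λ_enc L/ε₀.
E = 2k|λ_enc|/r = 2(8.99×10^9)(3.51×10^-4)/(0.439) = 1.44×10^7 N/C.

|E| ≈ 1.44×10^7 N/C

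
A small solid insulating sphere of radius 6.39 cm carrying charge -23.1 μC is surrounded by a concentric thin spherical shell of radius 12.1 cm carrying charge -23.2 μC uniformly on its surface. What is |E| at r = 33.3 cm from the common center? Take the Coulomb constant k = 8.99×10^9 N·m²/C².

E = 3.75×10^6 V/m

Take a concentric spherical Gaussian surface of radius r = 33.3 cm (r > 12.1 cm, enclosing both).
Q_enc = (-23.1 μC) + (-23.2 μC) = -4.63×10^-5 C.
Applying ∮E·dA = Q_enc/ε₀ with Φ = E(4πr²):
E = k|Q_enc|/r² = (8.99×10^9)(4.63×10^-5)/(0.333)² = 3.75×10^6 N/C.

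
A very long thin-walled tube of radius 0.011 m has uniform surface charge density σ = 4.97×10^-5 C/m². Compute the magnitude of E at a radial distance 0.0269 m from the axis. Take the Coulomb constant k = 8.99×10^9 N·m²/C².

E = 2.30e6 N/C

Choose a coaxial cylinder of radius r = 0.0269 m (arbitrary length L) as the Gaussian surface (r > 0.011 m).
The whole shell is enclosed: λ_enc = σ·2πR = (4.97×10^-5)·2π·(0.011) = 3.435×10^-6 C/m.
Since E is radial and uniform over the curved surface, Φ = E·2πrL = Q_enc/ε₀ = λ_enc L/ε₀.
E = 2k|λ_enc|/r = 2(8.99×10^9)(3.435×10^-6)/(0.0269) = 2.30×10^6 N/C.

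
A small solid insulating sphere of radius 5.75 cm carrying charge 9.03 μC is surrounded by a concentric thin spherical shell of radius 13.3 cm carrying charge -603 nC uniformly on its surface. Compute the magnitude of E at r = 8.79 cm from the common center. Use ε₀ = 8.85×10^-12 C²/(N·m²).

|E| ≈ 1.05e7 V/m

Symmetry ⇒ E = E(r) r̂. Gaussian sphere of radius r = 8.79 cm (between the bodies, 5.75 cm < r < 13.3 cm).
Only the inner charge is enclosed; the outer shell contributes nothing inside itself. Q_enc = 9.03 μC = 9.03×10^-6 C.
Applying ∮E·dA = Q_enc/ε₀ with Φ = E(4πr²):
E = |Q_enc|/(4πε₀r²) = (9.03e-6)/(4π·8.85×10^-12·(0.0879)²) = 1.05×10^7 N/C.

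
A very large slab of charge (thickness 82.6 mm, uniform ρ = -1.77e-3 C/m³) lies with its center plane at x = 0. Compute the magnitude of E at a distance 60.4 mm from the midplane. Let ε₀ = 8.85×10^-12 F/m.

The point |x| = 60.4 mm lies outside the slab (half-thickness 0.0413 m). A symmetric pillbox spanning the full slab encloses Q_enc = ρ·d·A.
Flux = 2EA ⇒ E = |ρ|d/(2ε₀), independent of distance outside.
E = (1.77×10^-3)(0.0826)/(2·8.85×10^-12) = 8.26e6 N/C.

E = 8.26e6 N/C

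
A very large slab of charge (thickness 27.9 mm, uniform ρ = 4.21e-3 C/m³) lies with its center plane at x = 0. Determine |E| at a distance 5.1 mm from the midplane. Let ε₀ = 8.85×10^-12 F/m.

By symmetry E is perpendicular to the slab. A Gaussian pillbox from −5.1 mm to +5.1 mm (face area A) lies entirely within the slab.
Q_enc = ρ·(2x)·A and flux = 2EA, so 2EA = 2ρxA/ε₀ ⇒ E = |ρ|x/ε₀.
E = (4.21e-3)(0.0051)/(8.85×10^-12) = 2.43×10^6 N/C.

E ≈ 2.43×10^6 N/C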